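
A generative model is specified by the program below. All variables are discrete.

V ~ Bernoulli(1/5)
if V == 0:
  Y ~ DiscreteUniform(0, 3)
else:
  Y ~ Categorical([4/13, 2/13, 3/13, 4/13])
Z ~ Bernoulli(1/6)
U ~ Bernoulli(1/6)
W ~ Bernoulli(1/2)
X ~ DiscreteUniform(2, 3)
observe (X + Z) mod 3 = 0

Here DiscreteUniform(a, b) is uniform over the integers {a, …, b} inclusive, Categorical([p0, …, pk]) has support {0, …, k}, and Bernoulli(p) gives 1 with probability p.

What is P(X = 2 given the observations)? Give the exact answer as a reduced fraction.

P(X = 2 | obs) = 1/6

Enumerate traces; 64 have nonzero weight after conditioning:
  (V=0, Y=0, Z=0, U=0, W=0, X=3) weight 5/144
  (V=0, Y=0, Z=0, U=0, W=1, X=3) weight 5/144
  (V=0, Y=0, Z=0, U=1, W=0, X=3) weight 1/144
  (V=0, Y=0, Z=0, U=1, W=1, X=3) weight 1/144
  (V=0, Y=0, Z=1, U=0, W=0, X=2) weight 1/144
  (V=0, Y=0, Z=1, U=0, W=1, X=2) weight 1/144
  (V=0, Y=0, Z=1, U=1, W=0, X=2) weight 1/720
  (V=0, Y=0, Z=1, U=1, W=1, X=2) weight 1/720
  … 56 more
Group by X:
  weight(X=2) = 1/12
  weight(X=3) = 5/12
Total weight = 1/12 + 5/12 = 1/2
P(X=2 | obs) = 1/12 / 1/2 = 1/6
P(X=3 | obs) = 5/12 / 1/2 = 5/6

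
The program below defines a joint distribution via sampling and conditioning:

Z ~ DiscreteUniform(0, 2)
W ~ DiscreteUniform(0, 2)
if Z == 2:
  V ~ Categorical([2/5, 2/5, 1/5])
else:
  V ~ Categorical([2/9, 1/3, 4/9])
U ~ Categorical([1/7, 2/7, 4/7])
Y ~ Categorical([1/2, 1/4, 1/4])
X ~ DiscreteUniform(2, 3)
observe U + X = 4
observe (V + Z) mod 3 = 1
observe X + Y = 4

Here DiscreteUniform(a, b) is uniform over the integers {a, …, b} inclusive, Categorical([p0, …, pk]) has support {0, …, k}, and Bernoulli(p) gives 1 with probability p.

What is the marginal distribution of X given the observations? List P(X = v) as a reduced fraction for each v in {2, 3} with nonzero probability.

P(X=2) = 2/3, P(X=3) = 1/3

Enumerate traces; 18 have nonzero weight after conditioning:
  (Z=0, W=0, V=1, U=1, Y=1, X=3) weight 1/756
  (Z=0, W=0, V=1, U=2, Y=2, X=2) weight 1/378
  (Z=0, W=1, V=1, U=1, Y=1, X=3) weight 1/756
  (Z=0, W=1, V=1, U=2, Y=2, X=2) weight 1/378
  (Z=0, W=2, V=1, U=1, Y=1, X=3) weight 1/756
  (Z=0, W=2, V=1, U=2, Y=2, X=2) weight 1/378
  (Z=1, W=0, V=0, U=1, Y=1, X=3) weight 1/1134
  (Z=1, W=0, V=0, U=2, Y=2, X=2) weight 1/567
  … 10 more
Group by X:
  weight(X=2) = 17/945
  weight(X=3) = 17/1890
Total weight = 17/945 + 17/1890 = 17/630
P(X=2 | obs) = 17/945 / 17/630 = 2/3
P(X=3 | obs) = 17/1890 / 17/630 = 1/3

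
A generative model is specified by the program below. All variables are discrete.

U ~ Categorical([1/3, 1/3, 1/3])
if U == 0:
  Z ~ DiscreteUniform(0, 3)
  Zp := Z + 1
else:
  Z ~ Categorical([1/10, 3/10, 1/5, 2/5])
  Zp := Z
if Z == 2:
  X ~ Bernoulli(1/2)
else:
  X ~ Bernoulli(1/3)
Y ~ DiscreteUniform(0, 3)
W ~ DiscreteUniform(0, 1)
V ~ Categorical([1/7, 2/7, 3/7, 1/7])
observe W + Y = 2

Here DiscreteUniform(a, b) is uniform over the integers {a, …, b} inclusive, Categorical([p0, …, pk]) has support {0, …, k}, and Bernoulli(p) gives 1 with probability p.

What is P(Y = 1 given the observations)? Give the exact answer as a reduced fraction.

Enumerate traces; 192 have nonzero weight after conditioning:
  (U=0, Z=0, X=0, Y=1, W=1, V=0) weight 1/1008
  (U=0, Z=0, X=0, Y=1, W=1, V=1) weight 1/504
  (U=0, Z=0, X=0, Y=1, W=1, V=2) weight 1/336
  (U=0, Z=0, X=0, Y=1, W=1, V=3) weight 1/1008
  (U=0, Z=0, X=0, Y=2, W=0, V=0) weight 1/1008
  (U=0, Z=0, X=0, Y=2, W=0, V=1) weight 1/504
  (U=0, Z=0, X=0, Y=2, W=0, V=2) weight 1/336
  (U=0, Z=0, X=0, Y=2, W=0, V=3) weight 1/1008
  … 184 more
Group by Y:
  weight(Y=1) = 1/8
  weight(Y=2) = 1/8
Total weight = 1/8 + 1/8 = 1/4
P(Y=1 | obs) = 1/8 / 1/4 = 1/2
P(Y=2 | obs) = 1/8 / 1/4 = 1/2

P(Y = 1 | obs) = 1/2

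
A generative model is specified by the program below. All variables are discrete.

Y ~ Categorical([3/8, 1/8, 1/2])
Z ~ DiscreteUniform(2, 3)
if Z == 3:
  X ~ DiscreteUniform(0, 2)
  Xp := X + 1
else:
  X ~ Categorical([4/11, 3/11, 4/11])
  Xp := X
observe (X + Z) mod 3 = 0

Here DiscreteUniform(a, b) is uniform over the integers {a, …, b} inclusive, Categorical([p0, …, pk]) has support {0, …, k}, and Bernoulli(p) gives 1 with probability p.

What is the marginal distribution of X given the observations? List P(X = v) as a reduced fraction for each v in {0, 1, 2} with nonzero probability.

Enumerate traces; 6 have nonzero weight after conditioning:
  (Y=0, Z=2, X=1) weight 9/176
  (Y=0, Z=3, X=0) weight 1/16
  (Y=1, Z=2, X=1) weight 3/176
  (Y=1, Z=3, X=0) weight 1/48
  (Y=2, Z=2, X=1) weight 3/44
  (Y=2, Z=3, X=0) weight 1/12
Group by X:
  weight(X=0) = 1/6
  weight(X=1) = 3/22
Total weight = 1/6 + 3/22 = 10/33
P(X=0 | obs) = 1/6 / 10/33 = 11/20
P(X=1 | obs) = 3/22 / 10/33 = 9/20

P(X=0) = 11/20, P(X=1) = 9/20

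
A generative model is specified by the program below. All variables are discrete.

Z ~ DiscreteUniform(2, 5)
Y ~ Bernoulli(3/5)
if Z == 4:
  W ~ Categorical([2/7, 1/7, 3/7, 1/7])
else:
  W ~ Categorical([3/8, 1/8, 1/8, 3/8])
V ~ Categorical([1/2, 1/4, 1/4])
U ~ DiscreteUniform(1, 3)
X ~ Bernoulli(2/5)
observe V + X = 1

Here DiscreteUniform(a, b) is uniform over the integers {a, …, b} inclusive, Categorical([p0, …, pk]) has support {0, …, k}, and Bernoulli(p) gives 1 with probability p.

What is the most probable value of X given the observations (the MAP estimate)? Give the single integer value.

argmax_v P(X = v | obs) = 1

Enumerate traces; 192 have nonzero weight after conditioning:
  (Z=2, Y=0, W=0, V=0, U=1, X=1) weight 1/400
  (Z=2, Y=0, W=0, V=0, U=2, X=1) weight 1/400
  (Z=2, Y=0, W=0, V=0, U=3, X=1) weight 1/400
  (Z=2, Y=0, W=0, V=1, U=1, X=0) weight 3/1600
  (Z=2, Y=0, W=0, V=1, U=2, X=0) weight 3/1600
  (Z=2, Y=0, W=0, V=1, U=3, X=0) weight 3/1600
  (Z=2, Y=0, W=1, V=0, U=1, X=1) weight 1/1200
  (Z=2, Y=0, W=1, V=0, U=2, X=1) weight 1/1200
  … 184 more
Group by X:
  weight(X=0) = 3/20
  weight(X=1) = 1/5
Total weight = 3/20 + 1/5 = 7/20
P(X=0 | obs) = 3/20 / 7/20 = 3/7
P(X=1 | obs) = 1/5 / 7/20 = 4/7
argmax = 1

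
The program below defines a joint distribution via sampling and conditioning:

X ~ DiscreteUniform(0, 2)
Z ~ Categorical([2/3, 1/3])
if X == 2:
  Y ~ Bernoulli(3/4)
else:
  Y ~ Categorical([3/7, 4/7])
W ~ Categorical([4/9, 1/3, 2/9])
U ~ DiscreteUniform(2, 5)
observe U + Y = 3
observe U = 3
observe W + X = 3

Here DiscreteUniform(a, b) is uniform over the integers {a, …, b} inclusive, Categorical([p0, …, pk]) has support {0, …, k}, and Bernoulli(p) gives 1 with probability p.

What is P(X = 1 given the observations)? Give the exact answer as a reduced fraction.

P(X = 1 | obs) = 8/15

Enumerate traces; 4 have nonzero weight after conditioning:
  (X=1, Z=0, Y=0, W=2, U=3) weight 1/189
  (X=1, Z=1, Y=0, W=2, U=3) weight 1/378
  (X=2, Z=0, Y=0, W=1, U=3) weight 1/216
  (X=2, Z=1, Y=0, W=1, U=3) weight 1/432
Group by X:
  weight(X=1) = 1/126
  weight(X=2) = 1/144
Total weight = 1/126 + 1/144 = 5/336
P(X=1 | obs) = 1/126 / 5/336 = 8/15
P(X=2 | obs) = 1/144 / 5/336 = 7/15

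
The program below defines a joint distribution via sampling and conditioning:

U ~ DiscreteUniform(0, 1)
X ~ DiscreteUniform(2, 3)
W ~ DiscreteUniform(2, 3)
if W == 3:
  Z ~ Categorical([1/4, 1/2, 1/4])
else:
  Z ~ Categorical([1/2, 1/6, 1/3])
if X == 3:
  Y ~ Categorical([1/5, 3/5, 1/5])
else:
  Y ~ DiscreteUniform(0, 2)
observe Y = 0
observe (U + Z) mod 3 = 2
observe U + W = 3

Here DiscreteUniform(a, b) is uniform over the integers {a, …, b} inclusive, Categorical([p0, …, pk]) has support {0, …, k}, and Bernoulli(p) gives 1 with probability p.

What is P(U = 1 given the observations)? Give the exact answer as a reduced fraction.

P(U = 1 | obs) = 2/5

Enumerate traces; 4 have nonzero weight after conditioning:
  (U=0, X=2, W=3, Z=2, Y=0) weight 1/96
  (U=0, X=3, W=3, Z=2, Y=0) weight 1/160
  (U=1, X=2, W=2, Z=1, Y=0) weight 1/144
  (U=1, X=3, W=2, Z=1, Y=0) weight 1/240
Group by U:
  weight(U=0) = 1/60
  weight(U=1) = 1/90
Total weight = 1/60 + 1/90 = 1/36
P(U=0 | obs) = 1/60 / 1/36 = 3/5
P(U=1 | obs) = 1/90 / 1/36 = 2/5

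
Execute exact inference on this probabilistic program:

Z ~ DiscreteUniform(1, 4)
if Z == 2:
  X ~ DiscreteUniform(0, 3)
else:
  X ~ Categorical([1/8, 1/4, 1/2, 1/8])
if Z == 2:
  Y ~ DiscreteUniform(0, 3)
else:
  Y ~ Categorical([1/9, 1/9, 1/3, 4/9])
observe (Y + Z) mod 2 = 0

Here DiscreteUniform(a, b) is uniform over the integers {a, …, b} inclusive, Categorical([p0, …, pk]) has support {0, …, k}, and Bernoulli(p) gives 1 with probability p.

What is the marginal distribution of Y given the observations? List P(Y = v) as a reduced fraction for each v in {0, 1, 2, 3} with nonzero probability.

Enumerate traces; 32 have nonzero weight after conditioning:
  (Z=1, X=0, Y=1) weight 1/288
  (Z=1, X=0, Y=3) weight 1/72
  (Z=1, X=1, Y=1) weight 1/144
  (Z=1, X=1, Y=3) weight 1/36
  (Z=1, X=2, Y=1) weight 1/72
  (Z=1, X=2, Y=3) weight 1/18
  (Z=1, X=3, Y=1) weight 1/288
  (Z=1, X=3, Y=3) weight 1/72
  (Z=2, X=0, Y=0) weight 1/64
  (Z=2, X=0, Y=2) weight 1/64
  … 22 more
Group by Y:
  weight(Y=0) = 13/144
  weight(Y=1) = 1/18
  weight(Y=2) = 7/48
  weight(Y=3) = 2/9
Total weight = 13/144 + 1/18 + 7/48 + 2/9 = 37/72
P(Y=0 | obs) = 13/144 / 37/72 = 13/74
P(Y=1 | obs) = 1/18 / 37/72 = 4/37
P(Y=2 | obs) = 7/48 / 37/72 = 21/74
P(Y=3 | obs) = 2/9 / 37/72 = 16/37

P(Y=0) = 13/74, P(Y=1) = 4/37, P(Y=2) = 21/74, P(Y=3) = 16/37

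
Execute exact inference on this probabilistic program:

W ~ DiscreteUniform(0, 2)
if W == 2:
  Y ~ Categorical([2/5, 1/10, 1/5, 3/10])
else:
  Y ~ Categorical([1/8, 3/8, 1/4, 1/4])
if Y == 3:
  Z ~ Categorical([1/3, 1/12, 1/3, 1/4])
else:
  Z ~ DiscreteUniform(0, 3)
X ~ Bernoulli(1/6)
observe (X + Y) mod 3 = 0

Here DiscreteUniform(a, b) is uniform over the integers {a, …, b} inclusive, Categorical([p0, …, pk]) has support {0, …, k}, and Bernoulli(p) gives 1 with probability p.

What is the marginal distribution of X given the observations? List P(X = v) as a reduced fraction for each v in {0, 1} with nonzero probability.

P(X=0) = 145/159, P(X=1) = 14/159

Enumerate traces; 36 have nonzero weight after conditioning:
  (W=0, Y=0, Z=0, X=0) weight 5/576
  (W=0, Y=0, Z=1, X=0) weight 5/576
  (W=0, Y=0, Z=2, X=0) weight 5/576
  (W=0, Y=0, Z=3, X=0) weight 5/576
  (W=0, Y=2, Z=0, X=1) weight 1/288
  (W=0, Y=2, Z=1, X=1) weight 1/288
  (W=0, Y=2, Z=2, X=1) weight 1/288
  (W=0, Y=2, Z=3, X=1) weight 1/288
  … 28 more
Group by X:
  weight(X=0) = 29/72
  weight(X=1) = 7/180
Total weight = 29/72 + 7/180 = 53/120
P(X=0 | obs) = 29/72 / 53/120 = 145/159
P(X=1 | obs) = 7/180 / 53/120 = 14/159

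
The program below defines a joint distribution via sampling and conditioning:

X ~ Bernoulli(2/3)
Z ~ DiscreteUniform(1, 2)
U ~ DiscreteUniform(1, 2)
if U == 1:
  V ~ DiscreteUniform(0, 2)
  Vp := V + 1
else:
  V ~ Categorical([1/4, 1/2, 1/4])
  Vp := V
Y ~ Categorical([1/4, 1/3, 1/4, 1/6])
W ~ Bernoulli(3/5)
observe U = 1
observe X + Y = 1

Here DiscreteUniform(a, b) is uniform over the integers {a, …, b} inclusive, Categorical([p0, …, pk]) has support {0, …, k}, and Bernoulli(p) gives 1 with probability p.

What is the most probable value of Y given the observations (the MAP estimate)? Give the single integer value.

Enumerate traces; 24 have nonzero weight after conditioning:
  (X=0, Z=1, U=1, V=0, Y=1, W=0) weight 1/270
  (X=0, Z=1, U=1, V=0, Y=1, W=1) weight 1/180
  (X=0, Z=1, U=1, V=1, Y=1, W=0) weight 1/270
  (X=0, Z=1, U=1, V=1, Y=1, W=1) weight 1/180
  (X=0, Z=1, U=1, V=2, Y=1, W=0) weight 1/270
  (X=0, Z=1, U=1, V=2, Y=1, W=1) weight 1/180
  (X=0, Z=2, U=1, V=0, Y=1, W=0) weight 1/270
  (X=0, Z=2, U=1, V=0, Y=1, W=1) weight 1/180
  (X=1, Z=1, U=1, V=0, Y=0, W=0) weight 1/180
  … 15 more
Group by Y:
  weight(Y=0) = 1/12
  weight(Y=1) = 1/18
Total weight = 1/12 + 1/18 = 5/36
P(Y=0 | obs) = 1/12 / 5/36 = 3/5
P(Y=1 | obs) = 1/18 / 5/36 = 2/5
argmax = 0

argmax_v P(Y = v | obs) = 0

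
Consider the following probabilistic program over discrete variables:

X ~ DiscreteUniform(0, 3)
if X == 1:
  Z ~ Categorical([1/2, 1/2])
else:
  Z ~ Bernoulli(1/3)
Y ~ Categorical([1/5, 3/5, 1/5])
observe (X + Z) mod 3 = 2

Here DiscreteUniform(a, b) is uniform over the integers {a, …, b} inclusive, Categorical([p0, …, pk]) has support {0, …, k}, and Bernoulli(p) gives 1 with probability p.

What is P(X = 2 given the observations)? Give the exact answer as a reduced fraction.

P(X = 2 | obs) = 4/7

Enumerate traces; 6 have nonzero weight after conditioning:
  (X=1, Z=1, Y=0) weight 1/40
  (X=1, Z=1, Y=1) weight 3/40
  (X=1, Z=1, Y=2) weight 1/40
  (X=2, Z=0, Y=0) weight 1/30
  (X=2, Z=0, Y=1) weight 1/10
  (X=2, Z=0, Y=2) weight 1/30
Group by X:
  weight(X=1) = 1/8
  weight(X=2) = 1/6
Total weight = 1/8 + 1/6 = 7/24
P(X=1 | obs) = 1/8 / 7/24 = 3/7
P(X=2 | obs) = 1/6 / 7/24 = 4/7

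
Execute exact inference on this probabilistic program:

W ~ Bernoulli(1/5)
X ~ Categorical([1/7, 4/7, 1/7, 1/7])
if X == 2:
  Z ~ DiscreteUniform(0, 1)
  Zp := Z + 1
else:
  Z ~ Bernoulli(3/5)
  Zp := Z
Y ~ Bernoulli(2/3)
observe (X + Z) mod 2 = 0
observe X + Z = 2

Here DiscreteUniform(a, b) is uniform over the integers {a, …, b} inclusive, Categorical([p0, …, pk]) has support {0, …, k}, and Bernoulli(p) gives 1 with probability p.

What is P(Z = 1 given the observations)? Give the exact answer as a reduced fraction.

P(Z = 1 | obs) = 24/29

Enumerate traces; 8 have nonzero weight after conditioning:
  (W=0, X=1, Z=1, Y=0) weight 16/175
  (W=0, X=1, Z=1, Y=1) weight 32/175
  (W=0, X=2, Z=0, Y=0) weight 2/105
  (W=0, X=2, Z=0, Y=1) weight 4/105
  (W=1, X=1, Z=1, Y=0) weight 4/175
  (W=1, X=1, Z=1, Y=1) weight 8/175
  (W=1, X=2, Z=0, Y=0) weight 1/210
  (W=1, X=2, Z=0, Y=1) weight 1/105
Group by Z:
  weight(Z=0) = 1/14
  weight(Z=1) = 12/35
Total weight = 1/14 + 12/35 = 29/70
P(Z=0 | obs) = 1/14 / 29/70 = 5/29
P(Z=1 | obs) = 12/35 / 29/70 = 24/29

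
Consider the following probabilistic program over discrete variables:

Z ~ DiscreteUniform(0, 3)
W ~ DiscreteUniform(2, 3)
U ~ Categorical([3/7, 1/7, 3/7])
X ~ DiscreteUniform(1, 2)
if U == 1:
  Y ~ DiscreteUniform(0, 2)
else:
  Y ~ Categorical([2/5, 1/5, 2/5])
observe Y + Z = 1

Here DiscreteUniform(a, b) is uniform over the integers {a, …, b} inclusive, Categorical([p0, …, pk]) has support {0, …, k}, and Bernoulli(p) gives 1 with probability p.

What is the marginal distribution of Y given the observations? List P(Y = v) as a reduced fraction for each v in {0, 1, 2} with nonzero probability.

P(Y=0) = 41/64, P(Y=1) = 23/64

Enumerate traces; 24 have nonzero weight after conditioning:
  (Z=0, W=2, U=0, X=1, Y=1) weight 3/560
  (Z=0, W=2, U=0, X=2, Y=1) weight 3/560
  (Z=0, W=2, U=1, X=1, Y=1) weight 1/336
  (Z=0, W=2, U=1, X=2, Y=1) weight 1/336
  (Z=0, W=2, U=2, X=1, Y=1) weight 3/560
  (Z=0, W=2, U=2, X=2, Y=1) weight 3/560
  (Z=0, W=3, U=0, X=1, Y=1) weight 3/560
  (Z=0, W=3, U=0, X=2, Y=1) weight 3/560
  (Z=1, W=2, U=0, X=1, Y=0) weight 3/280
  … 15 more
Group by Y:
  weight(Y=0) = 41/420
  weight(Y=1) = 23/420
Total weight = 41/420 + 23/420 = 16/105
P(Y=0 | obs) = 41/420 / 16/105 = 41/64
P(Y=1 | obs) = 23/420 / 16/105 = 23/64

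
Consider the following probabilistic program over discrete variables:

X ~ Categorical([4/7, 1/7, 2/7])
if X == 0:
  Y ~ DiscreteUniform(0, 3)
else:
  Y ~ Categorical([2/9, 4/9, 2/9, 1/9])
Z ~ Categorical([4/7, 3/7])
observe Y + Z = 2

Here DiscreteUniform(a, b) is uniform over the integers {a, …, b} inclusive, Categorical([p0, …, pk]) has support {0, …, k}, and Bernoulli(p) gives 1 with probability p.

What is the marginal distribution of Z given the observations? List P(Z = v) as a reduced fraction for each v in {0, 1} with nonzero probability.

Enumerate traces; 6 have nonzero weight after conditioning:
  (X=0, Y=1, Z=1) weight 3/49
  (X=0, Y=2, Z=0) weight 4/49
  (X=1, Y=1, Z=1) weight 4/147
  (X=1, Y=2, Z=0) weight 8/441
  (X=2, Y=1, Z=1) weight 8/147
  (X=2, Y=2, Z=0) weight 16/441
Group by Z:
  weight(Z=0) = 20/147
  weight(Z=1) = 1/7
Total weight = 20/147 + 1/7 = 41/147
P(Z=0 | obs) = 20/147 / 41/147 = 20/41
P(Z=1 | obs) = 1/7 / 41/147 = 21/41

P(Z=0) = 20/41, P(Z=1) = 21/41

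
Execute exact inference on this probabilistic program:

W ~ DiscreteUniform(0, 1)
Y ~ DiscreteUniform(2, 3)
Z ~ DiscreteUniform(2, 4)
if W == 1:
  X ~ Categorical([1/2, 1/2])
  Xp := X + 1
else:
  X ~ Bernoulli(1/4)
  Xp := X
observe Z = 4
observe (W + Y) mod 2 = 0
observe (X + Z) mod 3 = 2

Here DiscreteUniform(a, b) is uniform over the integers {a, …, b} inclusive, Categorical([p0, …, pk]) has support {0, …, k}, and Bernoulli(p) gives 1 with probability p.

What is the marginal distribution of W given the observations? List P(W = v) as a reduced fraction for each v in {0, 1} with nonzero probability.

P(W=0) = 1/3, P(W=1) = 2/3

Enumerate traces; 2 have nonzero weight after conditioning:
  (W=0, Y=2, Z=4, X=1) weight 1/48
  (W=1, Y=3, Z=4, X=1) weight 1/24
Group by W:
  weight(W=0) = 1/48
  weight(W=1) = 1/24
Total weight = 1/48 + 1/24 = 1/16
P(W=0 | obs) = 1/48 / 1/16 = 1/3
P(W=1 | obs) = 1/24 / 1/16 = 2/3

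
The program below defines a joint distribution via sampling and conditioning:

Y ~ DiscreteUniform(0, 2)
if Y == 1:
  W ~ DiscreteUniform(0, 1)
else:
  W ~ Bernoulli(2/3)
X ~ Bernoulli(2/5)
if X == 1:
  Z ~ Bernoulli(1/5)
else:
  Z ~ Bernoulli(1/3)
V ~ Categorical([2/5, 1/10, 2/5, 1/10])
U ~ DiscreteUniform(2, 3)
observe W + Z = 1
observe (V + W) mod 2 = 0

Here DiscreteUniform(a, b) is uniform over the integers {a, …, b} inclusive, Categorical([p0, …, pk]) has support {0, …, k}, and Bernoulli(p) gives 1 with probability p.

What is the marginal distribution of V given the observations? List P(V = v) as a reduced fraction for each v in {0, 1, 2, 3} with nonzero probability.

Enumerate traces; 48 have nonzero weight after conditioning:
  (Y=0, W=0, X=0, Z=1, V=0, U=2) weight 1/225
  (Y=0, W=0, X=0, Z=1, V=0, U=3) weight 1/225
  (Y=0, W=0, X=0, Z=1, V=2, U=2) weight 1/225
  (Y=0, W=0, X=0, Z=1, V=2, U=3) weight 1/225
  (Y=0, W=0, X=1, Z=1, V=0, U=2) weight 2/1125
  (Y=0, W=0, X=1, Z=1, V=0, U=3) weight 2/1125
  (Y=0, W=0, X=1, Z=1, V=2, U=2) weight 2/1125
  (Y=0, W=0, X=1, Z=1, V=2, U=3) weight 2/1125
  (Y=0, W=1, X=0, Z=0, V=1, U=2) weight 1/225
  (Y=0, W=1, X=0, Z=0, V=3, U=2) weight 1/225
  … 38 more
Group by V:
  weight(V=0) = 49/1125
  weight(V=1) = 11/250
  weight(V=2) = 49/1125
  weight(V=3) = 11/250
Total weight = 49/1125 + 11/250 + 49/1125 + 11/250 = 197/1125
P(V=0 | obs) = 49/1125 / 197/1125 = 49/197
P(V=1 | obs) = 11/250 / 197/1125 = 99/394
P(V=2 | obs) = 49/1125 / 197/1125 = 49/197
P(V=3 | obs) = 11/250 / 197/1125 = 99/394

P(V=0) = 49/197, P(V=1) = 99/394, P(V=2) = 49/197, P(V=3) = 99/394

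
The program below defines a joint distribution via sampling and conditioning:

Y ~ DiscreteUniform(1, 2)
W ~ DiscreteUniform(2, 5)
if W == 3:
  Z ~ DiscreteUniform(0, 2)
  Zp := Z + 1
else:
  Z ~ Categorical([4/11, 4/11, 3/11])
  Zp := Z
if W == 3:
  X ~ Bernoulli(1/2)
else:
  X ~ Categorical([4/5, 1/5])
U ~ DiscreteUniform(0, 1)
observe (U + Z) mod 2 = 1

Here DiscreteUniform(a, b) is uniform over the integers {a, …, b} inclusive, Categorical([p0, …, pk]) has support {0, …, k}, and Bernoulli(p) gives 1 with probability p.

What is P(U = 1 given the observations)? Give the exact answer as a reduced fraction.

P(U = 1 | obs) = 85/132

Enumerate traces; 48 have nonzero weight after conditioning:
  (Y=1, W=2, Z=0, X=0, U=1) weight 1/55
  (Y=1, W=2, Z=0, X=1, U=1) weight 1/220
  (Y=1, W=2, Z=1, X=0, U=0) weight 1/55
  (Y=1, W=2, Z=1, X=1, U=0) weight 1/220
  (Y=1, W=2, Z=2, X=0, U=1) weight 3/220
  (Y=1, W=2, Z=2, X=1, U=1) weight 3/880
  (Y=1, W=3, Z=0, X=0, U=1) weight 1/96
  (Y=1, W=3, Z=0, X=1, U=1) weight 1/96
  … 40 more
Group by U:
  weight(U=0) = 47/264
  weight(U=1) = 85/264
Total weight = 47/264 + 85/264 = 1/2
P(U=0 | obs) = 47/264 / 1/2 = 47/132
P(U=1 | obs) = 85/264 / 1/2 = 85/132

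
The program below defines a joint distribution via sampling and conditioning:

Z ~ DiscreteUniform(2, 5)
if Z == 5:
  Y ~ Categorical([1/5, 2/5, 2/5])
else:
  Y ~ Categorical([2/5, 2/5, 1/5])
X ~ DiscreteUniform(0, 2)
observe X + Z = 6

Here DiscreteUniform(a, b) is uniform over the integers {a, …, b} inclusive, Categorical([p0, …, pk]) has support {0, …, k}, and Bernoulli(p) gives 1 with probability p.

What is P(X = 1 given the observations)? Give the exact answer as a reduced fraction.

Enumerate traces; 6 have nonzero weight after conditioning:
  (Z=4, Y=0, X=2) weight 1/30
  (Z=4, Y=1, X=2) weight 1/30
  (Z=4, Y=2, X=2) weight 1/60
  (Z=5, Y=0, X=1) weight 1/60
  (Z=5, Y=1, X=1) weight 1/30
  (Z=5, Y=2, X=1) weight 1/30
Group by X:
  weight(X=1) = 1/12
  weight(X=2) = 1/12
Total weight = 1/12 + 1/12 = 1/6
P(X=1 | obs) = 1/12 / 1/6 = 1/2
P(X=2 | obs) = 1/12 / 1/6 = 1/2

P(X = 1 | obs) = 1/2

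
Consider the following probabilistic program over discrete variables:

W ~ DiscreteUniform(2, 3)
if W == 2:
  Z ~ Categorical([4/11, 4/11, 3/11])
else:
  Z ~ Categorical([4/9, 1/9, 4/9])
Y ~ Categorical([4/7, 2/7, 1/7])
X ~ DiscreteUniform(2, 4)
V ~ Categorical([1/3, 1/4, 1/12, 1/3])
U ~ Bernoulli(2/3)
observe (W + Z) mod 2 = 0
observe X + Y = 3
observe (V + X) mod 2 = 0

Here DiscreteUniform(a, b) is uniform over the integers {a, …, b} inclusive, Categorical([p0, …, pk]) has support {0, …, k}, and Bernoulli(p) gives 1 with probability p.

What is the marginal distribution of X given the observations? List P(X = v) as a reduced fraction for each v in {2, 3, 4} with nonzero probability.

Enumerate traces; 24 have nonzero weight after conditioning:
  (W=2, Z=0, Y=0, X=3, V=1, U=0) weight 2/693
  (W=2, Z=0, Y=0, X=3, V=1, U=1) weight 4/693
  (W=2, Z=0, Y=0, X=3, V=3, U=0) weight 8/2079
  (W=2, Z=0, Y=0, X=3, V=3, U=1) weight 16/2079
  (W=2, Z=0, Y=1, X=2, V=0, U=0) weight 4/2079
  (W=2, Z=0, Y=1, X=2, V=0, U=1) weight 8/2079
  (W=2, Z=0, Y=1, X=2, V=2, U=0) weight 1/2079
  (W=2, Z=0, Y=1, X=2, V=2, U=1) weight 2/2079
  … 16 more
Group by X:
  weight(X=2) = 185/12474
  weight(X=3) = 37/891
Total weight = 185/12474 + 37/891 = 703/12474
P(X=2 | obs) = 185/12474 / 703/12474 = 5/19
P(X=3 | obs) = 37/891 / 703/12474 = 14/19

P(X=2) = 5/19, P(X=3) = 14/19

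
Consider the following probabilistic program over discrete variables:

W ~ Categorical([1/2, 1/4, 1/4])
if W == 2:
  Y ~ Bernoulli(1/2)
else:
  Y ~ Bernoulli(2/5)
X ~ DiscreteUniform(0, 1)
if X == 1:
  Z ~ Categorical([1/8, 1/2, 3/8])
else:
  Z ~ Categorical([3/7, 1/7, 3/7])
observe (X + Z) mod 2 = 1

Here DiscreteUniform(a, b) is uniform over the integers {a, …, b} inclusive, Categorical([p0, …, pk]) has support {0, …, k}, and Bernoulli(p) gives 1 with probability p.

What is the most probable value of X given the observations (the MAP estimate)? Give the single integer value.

Enumerate traces; 18 have nonzero weight after conditioning:
  (W=0, Y=0, X=0, Z=1) weight 3/140
  (W=0, Y=0, X=1, Z=0) weight 3/160
  (W=0, Y=0, X=1, Z=2) weight 9/160
  (W=0, Y=1, X=0, Z=1) weight 1/70
  (W=0, Y=1, X=1, Z=0) weight 1/80
  (W=0, Y=1, X=1, Z=2) weight 3/80
  (W=1, Y=0, X=0, Z=1) weight 3/280
  (W=1, Y=0, X=1, Z=0) weight 3/320
  … 10 more
Group by X:
  weight(X=0) = 1/14
  weight(X=1) = 1/4
Total weight = 1/14 + 1/4 = 9/28
P(X=0 | obs) = 1/14 / 9/28 = 2/9
P(X=1 | obs) = 1/4 / 9/28 = 7/9
argmax = 1

argmax_v P(X = v | obs) = 1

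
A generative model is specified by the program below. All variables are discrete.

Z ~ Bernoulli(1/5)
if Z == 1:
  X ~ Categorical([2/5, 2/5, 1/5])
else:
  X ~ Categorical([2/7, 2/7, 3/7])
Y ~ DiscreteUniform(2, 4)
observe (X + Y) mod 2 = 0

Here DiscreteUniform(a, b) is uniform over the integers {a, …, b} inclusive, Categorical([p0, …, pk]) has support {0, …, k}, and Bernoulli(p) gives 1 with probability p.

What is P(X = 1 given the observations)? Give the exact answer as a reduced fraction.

Enumerate traces; 10 have nonzero weight after conditioning:
  (Z=0, X=0, Y=2) weight 8/105
  (Z=0, X=0, Y=4) weight 8/105
  (Z=0, X=1, Y=3) weight 8/105
  (Z=0, X=2, Y=2) weight 4/35
  (Z=0, X=2, Y=4) weight 4/35
  (Z=1, X=0, Y=2) weight 2/75
  (Z=1, X=0, Y=4) weight 2/75
  (Z=1, X=1, Y=3) weight 2/75
  … 2 more
Group by X:
  weight(X=0) = 36/175
  weight(X=1) = 18/175
  weight(X=2) = 134/525
Total weight = 36/175 + 18/175 + 134/525 = 296/525
P(X=0 | obs) = 36/175 / 296/525 = 27/74
P(X=1 | obs) = 18/175 / 296/525 = 27/148
P(X=2 | obs) = 134/525 / 296/525 = 67/148

P(X = 1 | obs) = 27/148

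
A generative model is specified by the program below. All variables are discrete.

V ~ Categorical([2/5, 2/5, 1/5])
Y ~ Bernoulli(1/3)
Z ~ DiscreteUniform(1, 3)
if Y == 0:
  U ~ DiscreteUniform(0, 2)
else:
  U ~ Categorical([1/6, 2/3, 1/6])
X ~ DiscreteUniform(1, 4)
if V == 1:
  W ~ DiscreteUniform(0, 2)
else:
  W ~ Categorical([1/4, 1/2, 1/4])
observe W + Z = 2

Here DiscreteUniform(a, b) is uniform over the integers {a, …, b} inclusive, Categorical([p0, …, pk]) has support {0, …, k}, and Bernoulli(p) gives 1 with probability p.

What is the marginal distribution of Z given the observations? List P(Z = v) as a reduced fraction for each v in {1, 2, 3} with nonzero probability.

P(Z=1) = 26/43, P(Z=2) = 17/43

Enumerate traces; 144 have nonzero weight after conditioning:
  (V=0, Y=0, Z=1, U=0, X=1, W=1) weight 1/270
  (V=0, Y=0, Z=1, U=0, X=2, W=1) weight 1/270
  (V=0, Y=0, Z=1, U=0, X=3, W=1) weight 1/270
  (V=0, Y=0, Z=1, U=0, X=4, W=1) weight 1/270
  (V=0, Y=0, Z=1, U=1, X=1, W=1) weight 1/270
  (V=0, Y=0, Z=1, U=1, X=2, W=1) weight 1/270
  (V=0, Y=0, Z=1, U=1, X=3, W=1) weight 1/270
  (V=0, Y=0, Z=1, U=1, X=4, W=1) weight 1/270
  (V=0, Y=0, Z=2, U=0, X=1, W=0) weight 1/540
  … 135 more
Group by Z:
  weight(Z=1) = 13/90
  weight(Z=2) = 17/180
Total weight = 13/90 + 17/180 = 43/180
P(Z=1 | obs) = 13/90 / 43/180 = 26/43
P(Z=2 | obs) = 17/180 / 43/180 = 17/43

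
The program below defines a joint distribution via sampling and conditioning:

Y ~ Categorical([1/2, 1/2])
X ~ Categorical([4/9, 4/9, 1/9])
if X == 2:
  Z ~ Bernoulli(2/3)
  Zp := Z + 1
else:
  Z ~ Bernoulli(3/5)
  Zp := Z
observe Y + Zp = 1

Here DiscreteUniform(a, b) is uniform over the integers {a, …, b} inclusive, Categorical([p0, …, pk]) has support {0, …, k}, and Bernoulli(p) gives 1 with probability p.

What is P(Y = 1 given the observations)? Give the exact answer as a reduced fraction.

P(Y = 1 | obs) = 48/125

Enumerate traces; 5 have nonzero weight after conditioning:
  (Y=0, X=0, Z=1) weight 2/15
  (Y=0, X=1, Z=1) weight 2/15
  (Y=0, X=2, Z=0) weight 1/54
  (Y=1, X=0, Z=0) weight 4/45
  (Y=1, X=1, Z=0) weight 4/45
Group by Y:
  weight(Y=0) = 77/270
  weight(Y=1) = 8/45
Total weight = 77/270 + 8/45 = 25/54
P(Y=0 | obs) = 77/270 / 25/54 = 77/125
P(Y=1 | obs) = 8/45 / 25/54 = 48/125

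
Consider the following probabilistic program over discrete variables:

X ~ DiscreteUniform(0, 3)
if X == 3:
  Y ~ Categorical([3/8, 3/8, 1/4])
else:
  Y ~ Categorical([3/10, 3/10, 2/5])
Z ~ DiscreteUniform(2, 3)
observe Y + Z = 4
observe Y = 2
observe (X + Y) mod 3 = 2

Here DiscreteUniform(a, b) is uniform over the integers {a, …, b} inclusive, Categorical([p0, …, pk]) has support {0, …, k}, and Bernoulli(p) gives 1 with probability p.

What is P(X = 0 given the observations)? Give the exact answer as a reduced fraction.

P(X = 0 | obs) = 8/13

Enumerate traces; 2 have nonzero weight after conditioning:
  (X=0, Y=2, Z=2) weight 1/20
  (X=3, Y=2, Z=2) weight 1/32
Group by X:
  weight(X=0) = 1/20
  weight(X=3) = 1/32
Total weight = 1/20 + 1/32 = 13/160
P(X=0 | obs) = 1/20 / 13/160 = 8/13
P(X=3 | obs) = 1/32 / 13/160 = 5/13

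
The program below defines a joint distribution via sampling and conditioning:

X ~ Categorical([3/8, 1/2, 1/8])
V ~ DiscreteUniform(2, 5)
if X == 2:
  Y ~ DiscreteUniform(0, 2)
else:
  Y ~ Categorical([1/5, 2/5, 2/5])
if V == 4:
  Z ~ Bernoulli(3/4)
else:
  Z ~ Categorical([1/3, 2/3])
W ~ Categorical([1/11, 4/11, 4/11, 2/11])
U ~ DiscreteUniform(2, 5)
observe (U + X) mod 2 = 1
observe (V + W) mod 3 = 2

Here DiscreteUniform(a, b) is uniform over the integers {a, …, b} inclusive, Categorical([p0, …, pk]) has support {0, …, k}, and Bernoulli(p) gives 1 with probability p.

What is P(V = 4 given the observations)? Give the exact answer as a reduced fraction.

Enumerate traces; 216 have nonzero weight after conditioning:
  (X=0, V=2, Y=0, Z=0, W=0, U=3) weight 1/7040
  (X=0, V=2, Y=0, Z=0, W=0, U=5) weight 1/7040
  (X=0, V=2, Y=0, Z=0, W=3, U=3) weight 1/3520
  (X=0, V=2, Y=0, Z=0, W=3, U=5) weight 1/3520
  (X=0, V=2, Y=0, Z=1, W=0, U=3) weight 1/3520
  (X=0, V=2, Y=0, Z=1, W=0, U=5) weight 1/3520
  (X=0, V=2, Y=0, Z=1, W=3, U=3) weight 1/1760
  (X=0, V=2, Y=0, Z=1, W=3, U=5) weight 1/1760
  (X=0, V=3, Y=0, Z=0, W=2, U=3) weight 1/1760
  (X=0, V=4, Y=0, Z=0, W=1, U=3) weight 3/7040
  … 206 more
Group by V:
  weight(V=2) = 3/88
  weight(V=3) = 1/22
  weight(V=4) = 1/22
  weight(V=5) = 3/88
Total weight = 3/88 + 1/22 + 1/22 + 3/88 = 7/44
P(V=2 | obs) = 3/88 / 7/44 = 3/14
P(V=3 | obs) = 1/22 / 7/44 = 2/7
P(V=4 | obs) = 1/22 / 7/44 = 2/7
P(V=5 | obs) = 3/88 / 7/44 = 3/14

P(V = 4 | obs) = 2/7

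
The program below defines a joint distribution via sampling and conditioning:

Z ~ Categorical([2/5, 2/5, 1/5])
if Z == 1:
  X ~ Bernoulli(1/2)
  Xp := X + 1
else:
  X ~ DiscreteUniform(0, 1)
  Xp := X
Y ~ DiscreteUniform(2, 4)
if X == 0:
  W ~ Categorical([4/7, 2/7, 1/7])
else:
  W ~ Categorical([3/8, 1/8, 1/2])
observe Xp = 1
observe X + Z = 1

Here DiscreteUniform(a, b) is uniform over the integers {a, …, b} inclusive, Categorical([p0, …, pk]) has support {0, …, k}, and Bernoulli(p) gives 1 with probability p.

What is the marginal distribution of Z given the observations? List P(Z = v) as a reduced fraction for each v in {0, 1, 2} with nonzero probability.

P(Z=0) = 1/2, P(Z=1) = 1/2

Enumerate traces; 18 have nonzero weight after conditioning:
  (Z=0, X=1, Y=2, W=0) weight 1/40
  (Z=0, X=1, Y=2, W=1) weight 1/120
  (Z=0, X=1, Y=2, W=2) weight 1/30
  (Z=0, X=1, Y=3, W=0) weight 1/40
  (Z=0, X=1, Y=3, W=1) weight 1/120
  (Z=0, X=1, Y=3, W=2) weight 1/30
  (Z=0, X=1, Y=4, W=0) weight 1/40
  (Z=0, X=1, Y=4, W=1) weight 1/120
  (Z=1, X=0, Y=2, W=0) weight 4/105
  … 9 more
Group by Z:
  weight(Z=0) = 1/5
  weight(Z=1) = 1/5
Total weight = 1/5 + 1/5 = 2/5
P(Z=0 | obs) = 1/5 / 2/5 = 1/2
P(Z=1 | obs) = 1/5 / 2/5 = 1/2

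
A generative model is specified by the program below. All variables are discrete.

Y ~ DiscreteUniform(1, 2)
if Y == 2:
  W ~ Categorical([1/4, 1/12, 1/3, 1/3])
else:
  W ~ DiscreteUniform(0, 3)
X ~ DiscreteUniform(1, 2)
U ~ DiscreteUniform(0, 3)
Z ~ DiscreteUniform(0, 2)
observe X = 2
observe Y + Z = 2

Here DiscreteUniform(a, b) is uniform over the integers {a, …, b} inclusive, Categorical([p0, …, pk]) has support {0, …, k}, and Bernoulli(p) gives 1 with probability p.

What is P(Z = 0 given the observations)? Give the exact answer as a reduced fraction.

Enumerate traces; 32 have nonzero weight after conditioning:
  (Y=1, W=0, X=2, U=0, Z=1) weight 1/192
  (Y=1, W=0, X=2, U=1, Z=1) weight 1/192
  (Y=1, W=0, X=2, U=2, Z=1) weight 1/192
  (Y=1, W=0, X=2, U=3, Z=1) weight 1/192
  (Y=1, W=1, X=2, U=0, Z=1) weight 1/192
  (Y=1, W=1, X=2, U=1, Z=1) weight 1/192
  (Y=1, W=1, X=2, U=2, Z=1) weight 1/192
  (Y=1, W=1, X=2, U=3, Z=1) weight 1/192
  (Y=2, W=0, X=2, U=0, Z=0) weight 1/192
  … 23 more
Group by Z:
  weight(Z=0) = 1/12
  weight(Z=1) = 1/12
Total weight = 1/12 + 1/12 = 1/6
P(Z=0 | obs) = 1/12 / 1/6 = 1/2
P(Z=1 | obs) = 1/12 / 1/6 = 1/2

P(Z = 0 | obs) = 1/2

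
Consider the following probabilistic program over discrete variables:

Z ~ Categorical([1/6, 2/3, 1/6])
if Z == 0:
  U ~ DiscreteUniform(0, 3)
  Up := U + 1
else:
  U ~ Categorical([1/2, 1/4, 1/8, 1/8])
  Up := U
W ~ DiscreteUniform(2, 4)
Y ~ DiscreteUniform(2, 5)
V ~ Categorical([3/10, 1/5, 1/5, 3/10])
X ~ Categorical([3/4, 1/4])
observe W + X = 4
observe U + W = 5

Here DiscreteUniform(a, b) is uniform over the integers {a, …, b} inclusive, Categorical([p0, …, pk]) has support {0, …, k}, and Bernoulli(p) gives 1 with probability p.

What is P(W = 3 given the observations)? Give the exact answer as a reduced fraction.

Enumerate traces; 96 have nonzero weight after conditioning:
  (Z=0, U=1, W=4, Y=2, V=0, X=0) weight 1/1280
  (Z=0, U=1, W=4, Y=2, V=1, X=0) weight 1/1920
  (Z=0, U=1, W=4, Y=2, V=2, X=0) weight 1/1920
  (Z=0, U=1, W=4, Y=2, V=3, X=0) weight 1/1280
  (Z=0, U=1, W=4, Y=3, V=0, X=0) weight 1/1280
  (Z=0, U=1, W=4, Y=3, V=1, X=0) weight 1/1920
  (Z=0, U=1, W=4, Y=3, V=2, X=0) weight 1/1920
  (Z=0, U=1, W=4, Y=3, V=3, X=0) weight 1/1280
  (Z=0, U=2, W=3, Y=2, V=0, X=1) weight 1/3840
  … 87 more
Group by W:
  weight(W=3) = 7/576
  weight(W=4) = 1/16
Total weight = 7/576 + 1/16 = 43/576
P(W=3 | obs) = 7/576 / 43/576 = 7/43
P(W=4 | obs) = 1/16 / 43/576 = 36/43

P(W = 3 | obs) = 7/43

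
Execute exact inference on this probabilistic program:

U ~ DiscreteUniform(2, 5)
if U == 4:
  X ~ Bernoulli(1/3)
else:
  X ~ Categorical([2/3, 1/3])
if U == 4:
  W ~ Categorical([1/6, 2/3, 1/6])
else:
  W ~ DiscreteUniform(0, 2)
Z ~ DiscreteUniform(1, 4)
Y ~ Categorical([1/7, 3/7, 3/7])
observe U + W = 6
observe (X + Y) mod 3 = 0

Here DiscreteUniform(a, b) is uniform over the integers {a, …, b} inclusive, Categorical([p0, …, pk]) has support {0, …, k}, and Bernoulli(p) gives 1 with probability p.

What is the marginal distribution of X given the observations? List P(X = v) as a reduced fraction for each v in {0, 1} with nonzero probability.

Enumerate traces; 16 have nonzero weight after conditioning:
  (U=4, X=0, W=2, Z=1, Y=0) weight 1/1008
  (U=4, X=0, W=2, Z=2, Y=0) weight 1/1008
  (U=4, X=0, W=2, Z=3, Y=0) weight 1/1008
  (U=4, X=0, W=2, Z=4, Y=0) weight 1/1008
  (U=4, X=1, W=2, Z=1, Y=2) weight 1/672
  (U=4, X=1, W=2, Z=2, Y=2) weight 1/672
  (U=4, X=1, W=2, Z=3, Y=2) weight 1/672
  (U=4, X=1, W=2, Z=4, Y=2) weight 1/672
  … 8 more
Group by X:
  weight(X=0) = 1/84
  weight(X=1) = 1/56
Total weight = 1/84 + 1/56 = 5/168
P(X=0 | obs) = 1/84 / 5/168 = 2/5
P(X=1 | obs) = 1/56 / 5/168 = 3/5

P(X=0) = 2/5, P(X=1) = 3/5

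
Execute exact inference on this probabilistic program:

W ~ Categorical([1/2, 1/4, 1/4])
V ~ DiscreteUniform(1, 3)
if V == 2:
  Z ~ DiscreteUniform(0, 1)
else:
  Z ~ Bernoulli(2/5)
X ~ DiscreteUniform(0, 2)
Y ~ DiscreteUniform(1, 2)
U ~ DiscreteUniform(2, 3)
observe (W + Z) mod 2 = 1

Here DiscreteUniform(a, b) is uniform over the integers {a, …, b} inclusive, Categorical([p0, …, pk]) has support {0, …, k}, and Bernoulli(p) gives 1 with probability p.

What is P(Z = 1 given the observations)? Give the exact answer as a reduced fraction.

P(Z = 1 | obs) = 39/56

Enumerate traces; 108 have nonzero weight after conditioning:
  (W=0, V=1, Z=1, X=0, Y=1, U=2) weight 1/180
  (W=0, V=1, Z=1, X=0, Y=1, U=3) weight 1/180
  (W=0, V=1, Z=1, X=0, Y=2, U=2) weight 1/180
  (W=0, V=1, Z=1, X=0, Y=2, U=3) weight 1/180
  (W=0, V=1, Z=1, X=1, Y=1, U=2) weight 1/180
  (W=0, V=1, Z=1, X=1, Y=1, U=3) weight 1/180
  (W=0, V=1, Z=1, X=1, Y=2, U=2) weight 1/180
  (W=0, V=1, Z=1, X=1, Y=2, U=3) weight 1/180
  (W=1, V=1, Z=0, X=0, Y=1, U=2) weight 1/240
  … 99 more
Group by Z:
  weight(Z=0) = 17/120
  weight(Z=1) = 13/40
Total weight = 17/120 + 13/40 = 7/15
P(Z=0 | obs) = 17/120 / 7/15 = 17/56
P(Z=1 | obs) = 13/40 / 7/15 = 39/56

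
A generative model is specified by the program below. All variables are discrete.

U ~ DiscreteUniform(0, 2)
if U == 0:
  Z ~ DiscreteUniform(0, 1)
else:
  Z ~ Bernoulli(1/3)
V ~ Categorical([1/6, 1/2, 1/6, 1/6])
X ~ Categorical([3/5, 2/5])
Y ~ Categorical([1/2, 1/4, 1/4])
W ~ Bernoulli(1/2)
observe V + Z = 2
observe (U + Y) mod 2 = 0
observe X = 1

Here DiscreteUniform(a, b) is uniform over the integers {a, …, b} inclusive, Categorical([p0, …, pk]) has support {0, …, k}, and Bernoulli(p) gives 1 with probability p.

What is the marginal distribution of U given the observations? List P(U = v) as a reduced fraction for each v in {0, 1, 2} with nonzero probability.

P(U=0) = 9/19, P(U=1) = 5/38, P(U=2) = 15/38

Enumerate traces; 20 have nonzero weight after conditioning:
  (U=0, Z=0, V=2, X=1, Y=0, W=0) weight 1/360
  (U=0, Z=0, V=2, X=1, Y=0, W=1) weight 1/360
  (U=0, Z=0, V=2, X=1, Y=2, W=0) weight 1/720
  (U=0, Z=0, V=2, X=1, Y=2, W=1) weight 1/720
  (U=0, Z=1, V=1, X=1, Y=0, W=0) weight 1/120
  (U=0, Z=1, V=1, X=1, Y=0, W=1) weight 1/120
  (U=0, Z=1, V=1, X=1, Y=2, W=0) weight 1/240
  (U=0, Z=1, V=1, X=1, Y=2, W=1) weight 1/240
  (U=1, Z=0, V=2, X=1, Y=1, W=0) weight 1/540
  (U=2, Z=0, V=2, X=1, Y=0, W=0) weight 1/270
  … 10 more
Group by U:
  weight(U=0) = 1/30
  weight(U=1) = 1/108
  weight(U=2) = 1/36
Total weight = 1/30 + 1/108 + 1/36 = 19/270
P(U=0 | obs) = 1/30 / 19/270 = 9/19
P(U=1 | obs) = 1/108 / 19/270 = 5/38
P(U=2 | obs) = 1/36 / 19/270 = 15/38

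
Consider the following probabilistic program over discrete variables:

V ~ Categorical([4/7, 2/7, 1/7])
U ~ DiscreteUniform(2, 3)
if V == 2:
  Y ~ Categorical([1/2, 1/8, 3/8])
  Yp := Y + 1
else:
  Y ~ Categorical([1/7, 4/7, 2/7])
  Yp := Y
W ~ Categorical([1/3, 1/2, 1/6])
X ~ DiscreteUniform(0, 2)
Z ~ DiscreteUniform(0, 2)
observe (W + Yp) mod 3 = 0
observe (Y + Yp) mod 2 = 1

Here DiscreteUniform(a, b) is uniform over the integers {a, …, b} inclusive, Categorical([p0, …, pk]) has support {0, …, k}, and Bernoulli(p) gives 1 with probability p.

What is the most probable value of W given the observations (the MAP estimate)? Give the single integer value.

argmax_v P(W = v | obs) = 0

Enumerate traces; 54 have nonzero weight after conditioning:
  (V=2, U=2, Y=0, W=2, X=0, Z=0) weight 1/1512
  (V=2, U=2, Y=0, W=2, X=0, Z=1) weight 1/1512
  (V=2, U=2, Y=0, W=2, X=0, Z=2) weight 1/1512
  (V=2, U=2, Y=0, W=2, X=1, Z=0) weight 1/1512
  (V=2, U=2, Y=0, W=2, X=1, Z=1) weight 1/1512
  (V=2, U=2, Y=0, W=2, X=1, Z=2) weight 1/1512
  (V=2, U=2, Y=0, W=2, X=2, Z=0) weight 1/1512
  (V=2, U=2, Y=0, W=2, X=2, Z=1) weight 1/1512
  (V=2, U=2, Y=1, W=1, X=0, Z=0) weight 1/2016
  (V=2, U=2, Y=2, W=0, X=0, Z=0) weight 1/1008
  … 44 more
Group by W:
  weight(W=0) = 1/56
  weight(W=1) = 1/112
  weight(W=2) = 1/84
Total weight = 1/56 + 1/112 + 1/84 = 13/336
P(W=0 | obs) = 1/56 / 13/336 = 6/13
P(W=1 | obs) = 1/112 / 13/336 = 3/13
P(W=2 | obs) = 1/84 / 13/336 = 4/13
argmax = 0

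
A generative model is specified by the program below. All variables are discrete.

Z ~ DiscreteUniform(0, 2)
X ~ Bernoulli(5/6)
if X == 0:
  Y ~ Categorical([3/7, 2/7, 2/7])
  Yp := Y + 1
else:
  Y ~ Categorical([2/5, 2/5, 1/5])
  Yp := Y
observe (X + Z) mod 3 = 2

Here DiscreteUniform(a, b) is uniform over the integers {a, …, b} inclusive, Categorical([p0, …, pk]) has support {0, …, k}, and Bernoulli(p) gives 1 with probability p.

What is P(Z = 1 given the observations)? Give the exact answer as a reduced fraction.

Enumerate traces; 6 have nonzero weight after conditioning:
  (Z=1, X=1, Y=0) weight 1/9
  (Z=1, X=1, Y=1) weight 1/9
  (Z=1, X=1, Y=2) weight 1/18
  (Z=2, X=0, Y=0) weight 1/42
  (Z=2, X=0, Y=1) weight 1/63
  (Z=2, X=0, Y=2) weight 1/63
Group by Z:
  weight(Z=1) = 5/18
  weight(Z=2) = 1/18
Total weight = 5/18 + 1/18 = 1/3
P(Z=1 | obs) = 5/18 / 1/3 = 5/6
P(Z=2 | obs) = 1/18 / 1/3 = 1/6

P(Z = 1 | obs) = 5/6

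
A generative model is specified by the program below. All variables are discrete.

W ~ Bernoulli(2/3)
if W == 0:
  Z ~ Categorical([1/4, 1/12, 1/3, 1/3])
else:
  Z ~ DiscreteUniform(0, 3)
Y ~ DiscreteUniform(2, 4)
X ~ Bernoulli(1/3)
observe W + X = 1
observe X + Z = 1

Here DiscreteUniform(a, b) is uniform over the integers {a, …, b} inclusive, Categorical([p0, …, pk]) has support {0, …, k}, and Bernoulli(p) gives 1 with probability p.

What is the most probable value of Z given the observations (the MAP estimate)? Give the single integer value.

Enumerate traces; 6 have nonzero weight after conditioning:
  (W=0, Z=0, Y=2, X=1) weight 1/108
  (W=0, Z=0, Y=3, X=1) weight 1/108
  (W=0, Z=0, Y=4, X=1) weight 1/108
  (W=1, Z=1, Y=2, X=0) weight 1/27
  (W=1, Z=1, Y=3, X=0) weight 1/27
  (W=1, Z=1, Y=4, X=0) weight 1/27
Group by Z:
  weight(Z=0) = 1/36
  weight(Z=1) = 1/9
Total weight = 1/36 + 1/9 = 5/36
P(Z=0 | obs) = 1/36 / 5/36 = 1/5
P(Z=1 | obs) = 1/9 / 5/36 = 4/5
argmax = 1

argmax_v P(Z = v | obs) = 1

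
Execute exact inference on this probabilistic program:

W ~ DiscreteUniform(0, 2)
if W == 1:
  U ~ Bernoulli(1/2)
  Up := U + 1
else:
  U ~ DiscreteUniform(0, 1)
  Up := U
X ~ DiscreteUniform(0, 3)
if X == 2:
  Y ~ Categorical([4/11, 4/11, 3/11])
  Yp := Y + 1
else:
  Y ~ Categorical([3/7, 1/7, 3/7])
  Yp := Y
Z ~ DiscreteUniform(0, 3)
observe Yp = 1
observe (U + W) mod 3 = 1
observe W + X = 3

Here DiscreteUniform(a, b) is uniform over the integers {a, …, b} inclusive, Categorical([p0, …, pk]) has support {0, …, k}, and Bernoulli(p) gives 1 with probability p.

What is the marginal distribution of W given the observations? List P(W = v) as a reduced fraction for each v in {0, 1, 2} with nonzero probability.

Enumerate traces; 8 have nonzero weight after conditioning:
  (W=0, U=1, X=3, Y=1, Z=0) weight 1/672
  (W=0, U=1, X=3, Y=1, Z=1) weight 1/672
  (W=0, U=1, X=3, Y=1, Z=2) weight 1/672
  (W=0, U=1, X=3, Y=1, Z=3) weight 1/672
  (W=1, U=0, X=2, Y=0, Z=0) weight 1/264
  (W=1, U=0, X=2, Y=0, Z=1) weight 1/264
  (W=1, U=0, X=2, Y=0, Z=2) weight 1/264
  (W=1, U=0, X=2, Y=0, Z=3) weight 1/264
Group by W:
  weight(W=0) = 1/168
  weight(W=1) = 1/66
Total weight = 1/168 + 1/66 = 13/616
P(W=0 | obs) = 1/168 / 13/616 = 11/39
P(W=1 | obs) = 1/66 / 13/616 = 28/39

P(W=0) = 11/39, P(W=1) = 28/39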